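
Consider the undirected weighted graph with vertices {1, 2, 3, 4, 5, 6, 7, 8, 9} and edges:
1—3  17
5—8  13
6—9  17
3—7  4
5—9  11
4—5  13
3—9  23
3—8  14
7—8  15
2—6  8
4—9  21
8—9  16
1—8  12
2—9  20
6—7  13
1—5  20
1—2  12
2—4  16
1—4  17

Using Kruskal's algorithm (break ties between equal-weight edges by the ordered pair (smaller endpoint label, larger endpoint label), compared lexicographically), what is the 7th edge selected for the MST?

Kruskal's algorithm — process edges by increasing weight (ties by edge label):
3—7 (4): add — endpoints in different components.
2—6 (8): add — endpoints in different components.
5—9 (11): add — endpoints in different components.
1—2 (12): add — endpoints in different components.
1—8 (12): add — endpoints in different components.
4—5 (13): add — endpoints in different components.
5—8 (13): add — endpoints in different components.
6—7 (13): add — endpoints in different components.
The 7th edge added is 5—8.

5-8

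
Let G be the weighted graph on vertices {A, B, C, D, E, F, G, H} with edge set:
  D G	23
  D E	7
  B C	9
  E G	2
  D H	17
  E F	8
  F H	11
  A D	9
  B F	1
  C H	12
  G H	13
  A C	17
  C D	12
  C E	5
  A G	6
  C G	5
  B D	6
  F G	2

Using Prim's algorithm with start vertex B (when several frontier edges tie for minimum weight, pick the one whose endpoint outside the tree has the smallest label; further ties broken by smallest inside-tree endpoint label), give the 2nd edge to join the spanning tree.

Prim's algorithm from B:
Step 1: cheapest edge leaving the tree is B F (1); add F.
Step 2: cheapest edge leaving the tree is F G (2); add G.
Step 3: cheapest edge leaving the tree is E G (2); add E.
Step 4: cheapest edge leaving the tree is C E (5); add C.
Step 5: cheapest edge leaving the tree is A G (6); add A.
Step 6: cheapest edge leaving the tree is B D (6); add D.
Step 7: cheapest edge leaving the tree is F H (11); add H.
The 2nd edge added is F G.

F-G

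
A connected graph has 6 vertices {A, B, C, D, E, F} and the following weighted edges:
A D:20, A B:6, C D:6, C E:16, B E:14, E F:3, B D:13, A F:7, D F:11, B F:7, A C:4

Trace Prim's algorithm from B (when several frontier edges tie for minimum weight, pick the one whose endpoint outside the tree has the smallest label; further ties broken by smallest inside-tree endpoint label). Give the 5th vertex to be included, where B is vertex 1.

F

Prim's algorithm from B:
Step 1: cheapest edge leaving the tree is A B (6); add A.
Step 2: cheapest edge leaving the tree is A C (4); add C.
Step 3: cheapest edge leaving the tree is C D (6); add D.
Step 4: cheapest edge leaving the tree is A F (7); add F.
Step 5: cheapest edge leaving the tree is E F (3); add E.
Vertex order: B, A, C, D, F, E. The 5th vertex is F.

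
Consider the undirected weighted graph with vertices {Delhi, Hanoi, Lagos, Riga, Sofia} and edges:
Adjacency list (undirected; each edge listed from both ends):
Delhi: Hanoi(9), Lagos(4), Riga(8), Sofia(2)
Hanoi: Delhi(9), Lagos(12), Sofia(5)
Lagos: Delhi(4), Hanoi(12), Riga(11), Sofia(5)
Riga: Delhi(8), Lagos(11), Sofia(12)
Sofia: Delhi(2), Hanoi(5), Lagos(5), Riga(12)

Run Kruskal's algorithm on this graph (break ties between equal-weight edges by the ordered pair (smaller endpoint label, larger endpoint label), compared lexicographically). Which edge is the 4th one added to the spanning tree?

Delhi-Riga

Kruskal: consider edges lightest-first.
Delhi–Sofia (2): add. Components now {Riga} {Delhi,Sofia} {Hanoi} {Lagos}
Delhi–Lagos (4): add. Components now {Riga} {Delhi,Lagos,Sofia} {Hanoi}
Hanoi–Sofia (5): add. Components now {Riga} {Delhi,Hanoi,Lagos,Sofia}
Lagos–Sofia (5): skip — Sofia and Lagos already connected.
Delhi–Riga (8): add. Components now {Delhi,Hanoi,Lagos,Riga,Sofia}
The 4th edge added is Delhi–Riga.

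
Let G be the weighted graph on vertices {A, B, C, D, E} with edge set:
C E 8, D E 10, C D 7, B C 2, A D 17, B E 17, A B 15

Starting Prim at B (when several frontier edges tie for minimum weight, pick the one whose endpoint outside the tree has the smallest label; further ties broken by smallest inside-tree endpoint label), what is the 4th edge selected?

A-B

Grow the tree from B using Prim:
Step 1: cheapest edge leaving the tree is B C (2); add C.
Step 2: cheapest edge leaving the tree is C D (7); add D.
Step 3: cheapest edge leaving the tree is C E (8); add E.
Step 4: cheapest edge leaving the tree is A B (15); add A.
The 4th edge added is A B.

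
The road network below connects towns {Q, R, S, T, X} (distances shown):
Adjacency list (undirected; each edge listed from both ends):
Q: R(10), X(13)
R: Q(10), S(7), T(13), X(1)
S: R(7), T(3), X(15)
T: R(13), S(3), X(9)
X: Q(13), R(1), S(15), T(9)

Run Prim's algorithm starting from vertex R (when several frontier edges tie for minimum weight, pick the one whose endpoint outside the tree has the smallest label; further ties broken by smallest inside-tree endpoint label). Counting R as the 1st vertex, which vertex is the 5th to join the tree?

Q

Prim, starting at R.
Step 1: cheapest edge leaving the tree is R–X (1); add X.
Step 2: cheapest edge leaving the tree is R–S (7); add S.
Step 3: cheapest edge leaving the tree is S–T (3); add T.
Step 4: cheapest edge leaving the tree is Q–R (10); add Q.
Vertex order: R, X, S, T, Q. The 5th vertex is Q.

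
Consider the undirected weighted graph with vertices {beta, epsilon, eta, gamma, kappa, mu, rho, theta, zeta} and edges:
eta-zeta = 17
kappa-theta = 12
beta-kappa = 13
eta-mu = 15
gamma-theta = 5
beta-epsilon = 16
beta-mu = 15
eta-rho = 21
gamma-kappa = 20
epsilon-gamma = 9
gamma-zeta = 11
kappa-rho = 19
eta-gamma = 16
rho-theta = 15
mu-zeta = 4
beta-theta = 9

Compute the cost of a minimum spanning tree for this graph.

80

Grow the tree from theta using Prim:
Step 1: cheapest edge leaving the tree is gamma-theta (5); add gamma.
Step 2: cheapest edge leaving the tree is beta-theta (9); add beta.
Step 3: cheapest edge leaving the tree is epsilon-gamma (9); add epsilon.
Step 4: cheapest edge leaving the tree is gamma-zeta (11); add zeta.
Step 5: cheapest edge leaving the tree is mu-zeta (4); add mu.
Step 6: cheapest edge leaving the tree is kappa-theta (12); add kappa.
Step 7: cheapest edge leaving the tree is eta-mu (15); add eta.
Step 8: cheapest edge leaving the tree is rho-theta (15); add rho.
MST edges: gamma-theta, beta-theta, epsilon-gamma, gamma-zeta, mu-zeta, kappa-theta, eta-mu, rho-theta; total weight 5+9+9+11+4+12+15+15 = 80.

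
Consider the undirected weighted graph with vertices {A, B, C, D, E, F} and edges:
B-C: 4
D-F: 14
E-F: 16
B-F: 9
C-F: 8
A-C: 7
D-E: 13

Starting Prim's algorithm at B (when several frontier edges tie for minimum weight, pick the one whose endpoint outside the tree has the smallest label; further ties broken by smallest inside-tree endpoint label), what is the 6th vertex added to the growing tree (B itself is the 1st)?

E

Prim, starting at B.
Step 1: frontier [B-C 4, B-F 9] → take B-C (4); add C.
Step 2: frontier [B-F 9, A-C 7, C-F 8] → take A-C (7); add A.
Step 3: frontier [B-F 9, C-F 8] → take C-F (8); add F.
Step 4: frontier [D-F 14, E-F 16] → take D-F (14); add D.
Step 5: frontier [D-E 13, E-F 16] → take D-E (13); add E.
Vertex order: B, C, A, F, D, E. The 6th vertex is E.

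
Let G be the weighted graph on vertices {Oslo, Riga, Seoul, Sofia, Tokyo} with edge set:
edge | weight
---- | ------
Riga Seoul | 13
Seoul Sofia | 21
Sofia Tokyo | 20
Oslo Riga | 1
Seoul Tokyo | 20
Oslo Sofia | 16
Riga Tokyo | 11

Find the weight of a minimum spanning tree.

Prim's algorithm from Tokyo:
Step 1: frontier [Riga Tokyo 11, Seoul Tokyo 20, Sofia Tokyo 20] → take Riga Tokyo (11); add Riga.
Step 2: frontier [Oslo Riga 1, Riga Seoul 13, Seoul Tokyo 20, Sofia Tokyo 20] → take Oslo Riga (1); add Oslo.
Step 3: frontier [Oslo Sofia 16, Riga Seoul 13, Seoul Tokyo 20, Sofia Tokyo 20] → take Riga Seoul (13); add Seoul.
Step 4: frontier [Oslo Sofia 16, Seoul Sofia 21, Sofia Tokyo 20] → take Oslo Sofia (16); add Sofia.
MST edges: Riga Tokyo, Oslo Riga, Riga Seoul, Oslo Sofia; total weight 11+1+13+16 = 41.

41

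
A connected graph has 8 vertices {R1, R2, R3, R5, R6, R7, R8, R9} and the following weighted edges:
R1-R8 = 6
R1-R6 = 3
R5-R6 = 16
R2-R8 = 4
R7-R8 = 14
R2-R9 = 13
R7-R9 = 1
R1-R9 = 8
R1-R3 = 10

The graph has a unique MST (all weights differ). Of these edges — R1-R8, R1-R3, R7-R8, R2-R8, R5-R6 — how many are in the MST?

4

Kruskal's algorithm — process edges by increasing weight (ties by edge label):
R7-R9 (1): add — endpoints in different components.
R1-R6 (3): add — endpoints in different components.
R2-R8 (4): add — endpoints in different components.
R1-R8 (6): add — endpoints in different components.
R1-R9 (8): add — endpoints in different components.
R1-R3 (10): add — endpoints in different components.
R2-R9 (13): skip — R9 and R2 already connected.
R7-R8 (14): skip — R7 and R8 already connected.
R5-R6 (16): add — endpoints in different components.
MST edge set: {R7-R9, R1-R6, R2-R8, R1-R8, R1-R9, R1-R3, R5-R6}.
Of the listed edges, {R1-R8, R1-R3, R2-R8, R5-R6} are in the MST → 4.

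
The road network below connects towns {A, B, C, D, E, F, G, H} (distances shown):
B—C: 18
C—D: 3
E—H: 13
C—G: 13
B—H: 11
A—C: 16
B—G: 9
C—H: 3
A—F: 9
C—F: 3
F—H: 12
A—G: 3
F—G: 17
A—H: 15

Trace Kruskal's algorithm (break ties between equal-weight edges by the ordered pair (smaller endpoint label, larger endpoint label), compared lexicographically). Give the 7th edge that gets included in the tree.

E-H

Kruskal: consider edges lightest-first.
A—G (3): add — endpoints in different components.
C—D (3): add — endpoints in different components.
C—F (3): add — endpoints in different components.
C—H (3): add — endpoints in different components.
A—F (9): add — endpoints in different components.
B—G (9): add — endpoints in different components.
B—H (11): skip — B and H already connected.
F—H (12): skip — F and H already connected.
C—G (13): skip — C and G already connected.
E—H (13): add — endpoints in different components.
The 7th edge added is E—H.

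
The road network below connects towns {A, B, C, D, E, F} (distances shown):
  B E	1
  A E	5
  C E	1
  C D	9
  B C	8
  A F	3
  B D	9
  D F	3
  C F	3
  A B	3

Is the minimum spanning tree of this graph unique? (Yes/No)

No

Kruskal's algorithm — process edges by increasing weight (ties by edge label):
B E (1): add — endpoints in different components.
C E (1): add — endpoints in different components.
A B (3): add — endpoints in different components.
A F (3): add — endpoints in different components.
C F (3): skip — C and F already connected.
D F (3): add — endpoints in different components.
Non-tree edge C F has weight 3, equal to the heaviest edge on its tree cycle — swapping gives another MST of the same weight. Not unique.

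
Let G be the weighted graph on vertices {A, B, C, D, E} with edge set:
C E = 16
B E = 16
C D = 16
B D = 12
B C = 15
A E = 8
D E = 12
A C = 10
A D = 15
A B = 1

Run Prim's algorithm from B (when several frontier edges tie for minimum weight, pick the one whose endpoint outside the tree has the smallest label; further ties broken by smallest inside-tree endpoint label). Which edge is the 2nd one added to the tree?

A-E

Prim's algorithm from B:
Step 1: cheapest edge leaving the tree is A B (1); add A.
Step 2: cheapest edge leaving the tree is A E (8); add E.
Step 3: cheapest edge leaving the tree is A C (10); add C.
Step 4: cheapest edge leaving the tree is B D (12); add D.
The 2nd edge added is A E.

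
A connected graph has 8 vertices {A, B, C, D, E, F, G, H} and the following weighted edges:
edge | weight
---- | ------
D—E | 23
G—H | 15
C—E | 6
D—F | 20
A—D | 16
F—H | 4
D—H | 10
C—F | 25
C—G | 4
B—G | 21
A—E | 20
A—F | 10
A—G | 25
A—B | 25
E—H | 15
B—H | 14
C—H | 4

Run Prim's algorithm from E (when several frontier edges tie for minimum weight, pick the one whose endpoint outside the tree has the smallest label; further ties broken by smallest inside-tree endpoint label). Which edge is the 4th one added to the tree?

Grow the tree from E using Prim:
Step 1: cheapest edge leaving the tree is C—E (6); add C.
Step 2: cheapest edge leaving the tree is C—G (4); add G.
Step 3: cheapest edge leaving the tree is C—H (4); add H.
Step 4: cheapest edge leaving the tree is F—H (4); add F.
Step 5: cheapest edge leaving the tree is A—F (10); add A.
Step 6: cheapest edge leaving the tree is D—H (10); add D.
Step 7: cheapest edge leaving the tree is B—H (14); add B.
The 4th edge added is F—H.

F-H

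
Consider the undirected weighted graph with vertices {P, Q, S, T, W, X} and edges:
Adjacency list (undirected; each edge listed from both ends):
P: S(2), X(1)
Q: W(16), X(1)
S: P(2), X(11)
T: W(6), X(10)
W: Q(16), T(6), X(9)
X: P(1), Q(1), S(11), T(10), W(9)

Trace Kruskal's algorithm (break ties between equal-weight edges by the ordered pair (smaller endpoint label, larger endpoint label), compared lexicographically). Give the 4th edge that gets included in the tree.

T-W

Kruskal's algorithm — process edges by increasing weight (ties by edge label):
P X (1): add — endpoints in different components.
Q X (1): add — endpoints in different components.
P S (2): add — endpoints in different components.
T W (6): add — endpoints in different components.
W X (9): add — endpoints in different components.
The 4th edge added is T W.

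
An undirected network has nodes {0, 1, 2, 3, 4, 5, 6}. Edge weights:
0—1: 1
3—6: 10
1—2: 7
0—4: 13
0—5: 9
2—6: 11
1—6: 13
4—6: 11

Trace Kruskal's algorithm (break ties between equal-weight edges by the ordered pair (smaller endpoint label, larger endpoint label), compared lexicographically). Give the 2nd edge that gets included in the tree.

1-2

Sort edges by weight, then run Kruskal:
0—1 (1): add — endpoints in different components.
1—2 (7): add — endpoints in different components.
0—5 (9): add — endpoints in different components.
3—6 (10): add — endpoints in different components.
2—6 (11): add — endpoints in different components.
4—6 (11): add — endpoints in different components.
The 2nd edge added is 1—2.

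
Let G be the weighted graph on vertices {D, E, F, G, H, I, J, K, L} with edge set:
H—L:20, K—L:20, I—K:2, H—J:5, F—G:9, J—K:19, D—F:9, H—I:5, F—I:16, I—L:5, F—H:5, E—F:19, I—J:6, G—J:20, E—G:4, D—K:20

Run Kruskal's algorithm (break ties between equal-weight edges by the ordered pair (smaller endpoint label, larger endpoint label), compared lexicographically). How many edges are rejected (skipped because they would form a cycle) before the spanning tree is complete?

Kruskal's algorithm — process edges by increasing weight (ties by edge label):
I—K (2): add — endpoints in different components.
E—G (4): add — endpoints in different components.
F—H (5): add — endpoints in different components.
H—I (5): add — endpoints in different components.
H—J (5): add — endpoints in different components.
I—L (5): add — endpoints in different components.
I—J (6): skip — I and J already connected.
D—F (9): add — endpoints in different components.
F—G (9): add — endpoints in different components.
Edges rejected before the tree was complete: 1.

1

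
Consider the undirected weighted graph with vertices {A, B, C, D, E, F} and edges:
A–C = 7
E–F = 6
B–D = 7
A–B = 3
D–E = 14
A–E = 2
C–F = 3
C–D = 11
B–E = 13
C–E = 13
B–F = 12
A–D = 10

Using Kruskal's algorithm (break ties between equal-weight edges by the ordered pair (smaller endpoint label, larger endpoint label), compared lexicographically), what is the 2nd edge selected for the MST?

A-B

Kruskal: consider edges lightest-first.
A–E (2): add. Components now {A,E} {B} {C} {D} {F}
A–B (3): add. Components now {A,B,E} {C} {D} {F}
C–F (3): add. Components now {A,B,E} {C,F} {D}
E–F (6): add. Components now {A,B,C,E,F} {D}
A–C (7): skip — A and C already connected.
B–D (7): add. Components now {A,B,C,D,E,F}
The 2nd edge added is A–B.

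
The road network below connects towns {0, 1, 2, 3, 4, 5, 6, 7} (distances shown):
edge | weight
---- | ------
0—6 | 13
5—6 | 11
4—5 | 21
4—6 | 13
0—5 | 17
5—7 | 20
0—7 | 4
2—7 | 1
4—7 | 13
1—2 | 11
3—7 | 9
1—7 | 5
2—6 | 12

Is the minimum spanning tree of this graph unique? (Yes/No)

Kruskal's algorithm — process edges by increasing weight (ties by edge label):
2—7 (1): add — endpoints in different components.
0—7 (4): add — endpoints in different components.
1—7 (5): add — endpoints in different components.
3—7 (9): add — endpoints in different components.
1—2 (11): skip — 1 and 2 already connected.
5—6 (11): add — endpoints in different components.
2—6 (12): add — endpoints in different components.
0—6 (13): skip — 0 and 6 already connected.
4—6 (13): add — endpoints in different components.
Non-tree edge 4—7 has weight 13, equal to the heaviest edge on its tree cycle — swapping gives another MST of the same weight. Not unique.

No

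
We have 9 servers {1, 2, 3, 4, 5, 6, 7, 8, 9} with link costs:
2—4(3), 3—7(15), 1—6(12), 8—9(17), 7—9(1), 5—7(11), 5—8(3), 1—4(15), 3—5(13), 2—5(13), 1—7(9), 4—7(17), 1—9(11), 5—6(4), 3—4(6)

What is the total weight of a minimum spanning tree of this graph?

Grow the tree from 7 using Prim:
Step 1: cheapest edge leaving the tree is 7—9 (1); add 9.
Step 2: cheapest edge leaving the tree is 1—7 (9); add 1.
Step 3: cheapest edge leaving the tree is 5—7 (11); add 5.
Step 4: cheapest edge leaving the tree is 5—8 (3); add 8.
Step 5: cheapest edge leaving the tree is 5—6 (4); add 6.
Step 6: cheapest edge leaving the tree is 2—5 (13); add 2.
Step 7: cheapest edge leaving the tree is 2—4 (3); add 4.
Step 8: cheapest edge leaving the tree is 3—4 (6); add 3.
MST edges: 7—9, 1—7, 5—7, 5—8, 5—6, 2—5, 2—4, 3—4; total weight 1+9+11+3+4+13+3+6 = 50.

50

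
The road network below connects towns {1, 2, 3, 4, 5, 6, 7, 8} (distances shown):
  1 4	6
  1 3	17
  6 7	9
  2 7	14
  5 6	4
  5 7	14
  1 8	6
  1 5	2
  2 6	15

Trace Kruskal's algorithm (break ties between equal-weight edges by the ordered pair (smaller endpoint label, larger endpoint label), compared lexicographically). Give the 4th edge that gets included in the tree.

Sort edges by weight, then run Kruskal:
1 5 (2): add — endpoints in different components.
5 6 (4): add — endpoints in different components.
1 4 (6): add — endpoints in different components.
1 8 (6): add — endpoints in different components.
6 7 (9): add — endpoints in different components.
2 7 (14): add — endpoints in different components.
5 7 (14): skip — 5 and 7 already connected.
2 6 (15): skip — 2 and 6 already connected.
1 3 (17): add — endpoints in different components.
The 4th edge added is 1 8.

1-8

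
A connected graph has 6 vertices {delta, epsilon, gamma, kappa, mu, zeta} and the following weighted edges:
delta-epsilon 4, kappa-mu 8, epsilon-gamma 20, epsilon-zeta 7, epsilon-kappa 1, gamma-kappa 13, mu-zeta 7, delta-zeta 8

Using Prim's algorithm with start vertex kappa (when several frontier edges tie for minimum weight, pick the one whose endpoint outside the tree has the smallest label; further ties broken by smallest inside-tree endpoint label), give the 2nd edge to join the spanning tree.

Prim's algorithm from kappa:
Step 1: cheapest edge leaving the tree is epsilon-kappa (1); add epsilon.
Step 2: cheapest edge leaving the tree is delta-epsilon (4); add delta.
Step 3: cheapest edge leaving the tree is epsilon-zeta (7); add zeta.
Step 4: cheapest edge leaving the tree is mu-zeta (7); add mu.
Step 5: cheapest edge leaving the tree is gamma-kappa (13); add gamma.
The 2nd edge added is delta-epsilon.

delta-epsilon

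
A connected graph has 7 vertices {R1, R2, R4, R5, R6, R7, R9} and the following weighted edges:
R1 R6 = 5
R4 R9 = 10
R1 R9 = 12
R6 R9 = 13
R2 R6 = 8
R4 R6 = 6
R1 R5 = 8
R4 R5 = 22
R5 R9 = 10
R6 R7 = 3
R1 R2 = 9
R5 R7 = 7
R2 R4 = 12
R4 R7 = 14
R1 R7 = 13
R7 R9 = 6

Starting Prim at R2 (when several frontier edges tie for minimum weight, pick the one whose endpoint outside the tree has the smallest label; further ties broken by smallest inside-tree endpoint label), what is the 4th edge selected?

Prim's algorithm from R2:
Step 1: cheapest edge leaving the tree is R2 R6 (8); add R6.
Step 2: cheapest edge leaving the tree is R6 R7 (3); add R7.
Step 3: cheapest edge leaving the tree is R1 R6 (5); add R1.
Step 4: cheapest edge leaving the tree is R4 R6 (6); add R4.
Step 5: cheapest edge leaving the tree is R7 R9 (6); add R9.
Step 6: cheapest edge leaving the tree is R5 R7 (7); add R5.
The 4th edge added is R4 R6.

R4-R6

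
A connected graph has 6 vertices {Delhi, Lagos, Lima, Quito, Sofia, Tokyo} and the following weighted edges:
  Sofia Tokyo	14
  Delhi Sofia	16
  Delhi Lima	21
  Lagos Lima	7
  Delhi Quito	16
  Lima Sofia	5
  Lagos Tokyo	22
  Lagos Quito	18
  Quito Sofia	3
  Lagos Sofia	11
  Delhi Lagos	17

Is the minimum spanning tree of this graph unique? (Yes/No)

No

Kruskal's algorithm — process edges by increasing weight (ties by edge label):
Quito Sofia (3): add — endpoints in different components.
Lima Sofia (5): add — endpoints in different components.
Lagos Lima (7): add — endpoints in different components.
Lagos Sofia (11): skip — Lagos and Sofia already connected.
Sofia Tokyo (14): add — endpoints in different components.
Delhi Quito (16): add — endpoints in different components.
Non-tree edge Delhi Sofia has weight 16, equal to the heaviest edge on its tree cycle — swapping gives another MST of the same weight. Not unique.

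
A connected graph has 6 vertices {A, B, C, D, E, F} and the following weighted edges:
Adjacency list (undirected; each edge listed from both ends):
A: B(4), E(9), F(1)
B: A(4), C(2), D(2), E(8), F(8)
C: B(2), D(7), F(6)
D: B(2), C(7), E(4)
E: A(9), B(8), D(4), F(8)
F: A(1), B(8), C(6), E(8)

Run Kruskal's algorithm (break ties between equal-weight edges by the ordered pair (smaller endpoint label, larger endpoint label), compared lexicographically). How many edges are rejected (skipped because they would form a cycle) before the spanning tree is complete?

0

Kruskal: consider edges lightest-first.
A F (1): add — endpoints in different components.
B C (2): add — endpoints in different components.
B D (2): add — endpoints in different components.
A B (4): add — endpoints in different components.
D E (4): add — endpoints in different components.
Edges rejected before the tree was complete: 0.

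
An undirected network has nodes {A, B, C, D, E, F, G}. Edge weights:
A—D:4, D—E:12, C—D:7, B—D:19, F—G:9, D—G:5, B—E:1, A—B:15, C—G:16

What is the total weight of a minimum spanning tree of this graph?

38

Prim's algorithm from F:
Step 1: frontier [F—G 9] → take F—G (9); add G.
Step 2: frontier [D—G 5, C—G 16] → take D—G (5); add D.
Step 3: frontier [A—D 4, C—D 7, D—E 12, B—D 19, C—G 16] → take A—D (4); add A.
Step 4: frontier [A—B 15, C—D 7, D—E 12, B—D 19, C—G 16] → take C—D (7); add C.
Step 5: frontier [A—B 15, D—E 12, B—D 19] → take D—E (12); add E.
Step 6: frontier [A—B 15, B—D 19, B—E 1] → take B—E (1); add B.
MST edges: F—G, D—G, A—D, C—D, D—E, B—E; total weight 9+5+4+7+12+1 = 38.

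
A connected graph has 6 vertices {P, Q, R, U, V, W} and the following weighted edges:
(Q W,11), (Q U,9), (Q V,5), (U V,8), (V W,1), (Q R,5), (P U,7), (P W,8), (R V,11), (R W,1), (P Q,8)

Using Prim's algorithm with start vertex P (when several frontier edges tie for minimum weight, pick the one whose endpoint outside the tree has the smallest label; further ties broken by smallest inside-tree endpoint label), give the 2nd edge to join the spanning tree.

P-Q

Prim's algorithm from P:
Step 1: cheapest edge leaving the tree is P U (7); add U.
Step 2: cheapest edge leaving the tree is P Q (8); add Q.
Step 3: cheapest edge leaving the tree is Q R (5); add R.
Step 4: cheapest edge leaving the tree is R W (1); add W.
Step 5: cheapest edge leaving the tree is V W (1); add V.
The 2nd edge added is P Q.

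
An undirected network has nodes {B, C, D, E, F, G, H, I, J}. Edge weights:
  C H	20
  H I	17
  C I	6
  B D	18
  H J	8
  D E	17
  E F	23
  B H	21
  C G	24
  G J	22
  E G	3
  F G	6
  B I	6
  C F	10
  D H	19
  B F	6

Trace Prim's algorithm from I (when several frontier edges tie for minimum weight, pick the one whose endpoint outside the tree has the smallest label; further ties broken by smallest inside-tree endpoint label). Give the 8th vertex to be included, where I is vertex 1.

H

Prim's algorithm from I:
Step 1: cheapest edge leaving the tree is B I (6); add B.
Step 2: cheapest edge leaving the tree is C I (6); add C.
Step 3: cheapest edge leaving the tree is B F (6); add F.
Step 4: cheapest edge leaving the tree is F G (6); add G.
Step 5: cheapest edge leaving the tree is E G (3); add E.
Step 6: cheapest edge leaving the tree is D E (17); add D.
Step 7: cheapest edge leaving the tree is H I (17); add H.
Step 8: cheapest edge leaving the tree is H J (8); add J.
Vertex order: I, B, C, F, G, E, D, H, J. The 8th vertex is H.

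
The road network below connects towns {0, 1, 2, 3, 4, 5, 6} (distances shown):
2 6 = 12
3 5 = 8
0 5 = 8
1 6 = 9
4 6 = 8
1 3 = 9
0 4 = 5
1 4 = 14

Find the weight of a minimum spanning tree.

Grow the tree from 6 using Prim:
Step 1: frontier [4 6 8, 1 6 9, 2 6 12] → take 4 6 (8); add 4.
Step 2: frontier [0 4 5, 1 4 14, 1 6 9, 2 6 12] → take 0 4 (5); add 0.
Step 3: frontier [0 5 8, 1 4 14, 1 6 9, 2 6 12] → take 0 5 (8); add 5.
Step 4: frontier [1 4 14, 3 5 8, 1 6 9, 2 6 12] → take 3 5 (8); add 3.
Step 5: frontier [1 3 9, 1 4 14, 1 6 9, 2 6 12] → take 1 3 (9); add 1.
Step 6: frontier [2 6 12] → take 2 6 (12); add 2.
MST edges: 4 6, 0 4, 0 5, 3 5, 1 3, 2 6; total weight 8+5+8+8+9+12 = 50.

50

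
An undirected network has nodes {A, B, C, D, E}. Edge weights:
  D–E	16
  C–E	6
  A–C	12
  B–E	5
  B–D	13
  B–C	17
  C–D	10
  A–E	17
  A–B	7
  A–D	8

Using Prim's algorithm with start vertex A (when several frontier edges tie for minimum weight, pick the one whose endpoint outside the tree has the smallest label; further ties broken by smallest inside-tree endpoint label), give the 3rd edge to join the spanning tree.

C-E

Prim, starting at A.
Step 1: cheapest edge leaving the tree is A–B (7); add B.
Step 2: cheapest edge leaving the tree is B–E (5); add E.
Step 3: cheapest edge leaving the tree is C–E (6); add C.
Step 4: cheapest edge leaving the tree is A–D (8); add D.
The 3rd edge added is C–E.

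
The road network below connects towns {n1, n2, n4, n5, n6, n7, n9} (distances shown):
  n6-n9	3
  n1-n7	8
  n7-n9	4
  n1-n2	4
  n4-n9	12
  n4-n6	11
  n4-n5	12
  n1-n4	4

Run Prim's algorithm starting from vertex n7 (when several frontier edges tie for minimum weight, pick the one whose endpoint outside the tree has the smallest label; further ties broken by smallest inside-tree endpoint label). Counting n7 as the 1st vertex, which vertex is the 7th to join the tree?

n5

Grow the tree from n7 using Prim:
Step 1: cheapest edge leaving the tree is n7-n9 (4); add n9.
Step 2: cheapest edge leaving the tree is n6-n9 (3); add n6.
Step 3: cheapest edge leaving the tree is n1-n7 (8); add n1.
Step 4: cheapest edge leaving the tree is n1-n2 (4); add n2.
Step 5: cheapest edge leaving the tree is n1-n4 (4); add n4.
Step 6: cheapest edge leaving the tree is n4-n5 (12); add n5.
Vertex order: n7, n9, n6, n1, n2, n4, n5. The 7th vertex is n5.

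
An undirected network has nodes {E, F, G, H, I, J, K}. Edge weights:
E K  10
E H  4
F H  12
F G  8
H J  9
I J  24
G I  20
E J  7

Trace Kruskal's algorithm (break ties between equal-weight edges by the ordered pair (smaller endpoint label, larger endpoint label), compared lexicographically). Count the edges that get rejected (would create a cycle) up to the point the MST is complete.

1

Kruskal's algorithm — process edges by increasing weight (ties by edge label):
E H (4): add. Components now {E,H} {F} {G} {I} {J} {K}
E J (7): add. Components now {E,H,J} {F} {G} {I} {K}
F G (8): add. Components now {E,H,J} {F,G} {I} {K}
H J (9): skip — H and J already connected.
E K (10): add. Components now {E,H,J,K} {F,G} {I}
F H (12): add. Components now {E,F,G,H,J,K} {I}
G I (20): add. Components now {E,F,G,H,I,J,K}
Edges rejected before the tree was complete: 1.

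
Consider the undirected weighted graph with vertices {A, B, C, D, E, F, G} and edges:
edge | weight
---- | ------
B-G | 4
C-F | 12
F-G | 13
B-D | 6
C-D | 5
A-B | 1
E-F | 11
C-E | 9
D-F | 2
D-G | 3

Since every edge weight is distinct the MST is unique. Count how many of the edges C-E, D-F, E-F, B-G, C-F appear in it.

3

Kruskal: consider edges lightest-first.
A-B (1): add. Components now {A,B} {C} {D} {E} {F} {G}
D-F (2): add. Components now {A,B} {C} {D,F} {E} {G}
D-G (3): add. Components now {A,B} {C} {D,F,G} {E}
B-G (4): add. Components now {A,B,D,F,G} {C} {E}
C-D (5): add. Components now {A,B,C,D,F,G} {E}
B-D (6): skip — B and D already connected.
C-E (9): add. Components now {A,B,C,D,E,F,G}
MST edge set: {A-B, D-F, D-G, B-G, C-D, C-E}.
Of the listed edges, {C-E, D-F, B-G} are in the MST → 3.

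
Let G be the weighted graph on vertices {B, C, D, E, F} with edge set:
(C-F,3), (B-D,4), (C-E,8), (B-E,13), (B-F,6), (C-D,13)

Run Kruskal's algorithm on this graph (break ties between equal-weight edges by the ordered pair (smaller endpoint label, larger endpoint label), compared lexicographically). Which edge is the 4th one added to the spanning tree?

Kruskal's algorithm — process edges by increasing weight (ties by edge label):
C-F (3): add — endpoints in different components.
B-D (4): add — endpoints in different components.
B-F (6): add — endpoints in different components.
C-E (8): add — endpoints in different components.
The 4th edge added is C-E.

C-E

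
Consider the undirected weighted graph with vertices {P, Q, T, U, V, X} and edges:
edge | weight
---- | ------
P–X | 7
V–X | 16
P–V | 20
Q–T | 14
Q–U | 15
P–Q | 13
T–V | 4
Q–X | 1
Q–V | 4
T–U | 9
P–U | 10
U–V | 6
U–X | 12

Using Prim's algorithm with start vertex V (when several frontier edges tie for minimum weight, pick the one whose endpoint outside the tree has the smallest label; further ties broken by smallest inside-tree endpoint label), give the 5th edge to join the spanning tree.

Grow the tree from V using Prim:
Step 1: cheapest edge leaving the tree is Q–V (4); add Q.
Step 2: cheapest edge leaving the tree is Q–X (1); add X.
Step 3: cheapest edge leaving the tree is T–V (4); add T.
Step 4: cheapest edge leaving the tree is U–V (6); add U.
Step 5: cheapest edge leaving the tree is P–X (7); add P.
The 5th edge added is P–X.

P-X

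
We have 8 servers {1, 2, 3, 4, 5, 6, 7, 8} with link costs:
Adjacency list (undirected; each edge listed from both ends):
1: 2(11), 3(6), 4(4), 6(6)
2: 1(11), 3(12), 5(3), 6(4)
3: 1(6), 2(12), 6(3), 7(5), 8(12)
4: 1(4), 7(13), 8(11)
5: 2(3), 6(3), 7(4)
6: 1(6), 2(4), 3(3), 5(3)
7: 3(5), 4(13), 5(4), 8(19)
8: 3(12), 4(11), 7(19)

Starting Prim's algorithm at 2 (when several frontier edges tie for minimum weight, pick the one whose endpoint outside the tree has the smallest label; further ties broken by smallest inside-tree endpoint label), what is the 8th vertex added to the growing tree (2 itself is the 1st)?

Prim's algorithm from 2:
Step 1: cheapest edge leaving the tree is 2 5 (3); add 5.
Step 2: cheapest edge leaving the tree is 5 6 (3); add 6.
Step 3: cheapest edge leaving the tree is 3 6 (3); add 3.
Step 4: cheapest edge leaving the tree is 5 7 (4); add 7.
Step 5: cheapest edge leaving the tree is 1 3 (6); add 1.
Step 6: cheapest edge leaving the tree is 1 4 (4); add 4.
Step 7: cheapest edge leaving the tree is 4 8 (11); add 8.
Vertex order: 2, 5, 6, 3, 7, 1, 4, 8. The 8th vertex is 8.

8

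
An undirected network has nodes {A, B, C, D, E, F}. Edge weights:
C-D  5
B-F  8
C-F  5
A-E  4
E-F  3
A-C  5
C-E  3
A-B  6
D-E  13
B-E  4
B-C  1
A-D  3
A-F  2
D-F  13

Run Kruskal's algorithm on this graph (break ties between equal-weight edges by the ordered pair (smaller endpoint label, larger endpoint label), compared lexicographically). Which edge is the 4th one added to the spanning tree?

Sort edges by weight, then run Kruskal:
B-C (1): add. Components now {A} {B,C} {D} {E} {F}
A-F (2): add. Components now {A,F} {B,C} {D} {E}
A-D (3): add. Components now {A,D,F} {B,C} {E}
C-E (3): add. Components now {A,D,F} {B,C,E}
E-F (3): add. Components now {A,B,C,D,E,F}
The 4th edge added is C-E.

C-E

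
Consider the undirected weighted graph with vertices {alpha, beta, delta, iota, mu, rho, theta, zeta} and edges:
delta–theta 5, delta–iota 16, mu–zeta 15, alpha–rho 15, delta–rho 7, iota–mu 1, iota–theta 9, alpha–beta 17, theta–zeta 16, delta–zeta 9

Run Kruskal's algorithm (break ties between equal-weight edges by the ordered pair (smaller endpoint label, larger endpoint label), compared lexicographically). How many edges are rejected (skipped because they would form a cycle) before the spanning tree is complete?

Sort edges by weight, then run Kruskal:
iota–mu (1): add — endpoints in different components.
delta–theta (5): add — endpoints in different components.
delta–rho (7): add — endpoints in different components.
delta–zeta (9): add — endpoints in different components.
iota–theta (9): add — endpoints in different components.
alpha–rho (15): add — endpoints in different components.
mu–zeta (15): skip — mu and zeta already connected.
delta–iota (16): skip — iota and delta already connected.
theta–zeta (16): skip — theta and zeta already connected.
alpha–beta (17): add — endpoints in different components.
Edges rejected before the tree was complete: 3.

3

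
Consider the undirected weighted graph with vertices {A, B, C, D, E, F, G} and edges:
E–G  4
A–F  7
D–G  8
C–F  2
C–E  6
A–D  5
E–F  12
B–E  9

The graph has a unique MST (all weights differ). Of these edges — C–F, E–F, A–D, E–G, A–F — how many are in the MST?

4

Kruskal's algorithm — process edges by increasing weight (ties by edge label):
C–F (2): add — endpoints in different components.
E–G (4): add — endpoints in different components.
A–D (5): add — endpoints in different components.
C–E (6): add — endpoints in different components.
A–F (7): add — endpoints in different components.
D–G (8): skip — D and G already connected.
B–E (9): add — endpoints in different components.
MST edge set: {C–F, E–G, A–D, C–E, A–F, B–E}.
Of the listed edges, {C–F, A–D, E–G, A–F} are in the MST → 4.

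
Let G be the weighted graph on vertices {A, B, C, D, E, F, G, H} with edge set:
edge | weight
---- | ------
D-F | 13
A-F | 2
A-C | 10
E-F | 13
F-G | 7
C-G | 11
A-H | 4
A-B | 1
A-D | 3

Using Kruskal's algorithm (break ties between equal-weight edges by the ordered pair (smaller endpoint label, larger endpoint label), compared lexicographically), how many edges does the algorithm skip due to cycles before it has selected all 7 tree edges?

Kruskal's algorithm — process edges by increasing weight (ties by edge label):
A-B (1): add — endpoints in different components.
A-F (2): add — endpoints in different components.
A-D (3): add — endpoints in different components.
A-H (4): add — endpoints in different components.
F-G (7): add — endpoints in different components.
A-C (10): add — endpoints in different components.
C-G (11): skip — C and G already connected.
D-F (13): skip — D and F already connected.
E-F (13): add — endpoints in different components.
Edges rejected before the tree was complete: 2.

2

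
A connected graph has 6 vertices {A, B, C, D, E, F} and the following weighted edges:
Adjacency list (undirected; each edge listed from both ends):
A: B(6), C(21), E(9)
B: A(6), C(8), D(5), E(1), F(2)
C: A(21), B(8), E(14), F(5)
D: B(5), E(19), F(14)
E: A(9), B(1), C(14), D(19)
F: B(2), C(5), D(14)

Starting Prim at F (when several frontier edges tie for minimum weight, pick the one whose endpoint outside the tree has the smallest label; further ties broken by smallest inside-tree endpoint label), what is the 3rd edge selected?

C-F

Grow the tree from F using Prim:
Step 1: frontier [B-F 2, C-F 5, D-F 14] → take B-F (2); add B.
Step 2: frontier [B-E 1, B-D 5, A-B 6, B-C 8, C-F 5, D-F 14] → take B-E (1); add E.
Step 3: frontier [B-D 5, A-B 6, B-C 8, A-E 9, C-E 14, D-E 19, C-F 5, D-F 14] → take C-F (5); add C.
Step 4: frontier [B-D 5, A-B 6, A-C 21, A-E 9, D-E 19, D-F 14] → take B-D (5); add D.
Step 5: frontier [A-B 6, A-C 21, A-E 9] → take A-B (6); add A.
The 3rd edge added is C-F.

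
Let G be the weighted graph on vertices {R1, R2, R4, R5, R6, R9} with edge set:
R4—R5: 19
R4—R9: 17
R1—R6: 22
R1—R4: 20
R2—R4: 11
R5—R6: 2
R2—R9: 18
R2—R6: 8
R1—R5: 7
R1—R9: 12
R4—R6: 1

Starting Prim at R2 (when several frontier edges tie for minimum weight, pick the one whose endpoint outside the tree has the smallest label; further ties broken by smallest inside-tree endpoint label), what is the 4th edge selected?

Prim's algorithm from R2:
Step 1: frontier [R2—R6 8, R2—R4 11, R2—R9 18] → take R2—R6 (8); add R6.
Step 2: frontier [R2—R4 11, R2—R9 18, R4—R6 1, R5—R6 2, R1—R6 22] → take R4—R6 (1); add R4.
Step 3: frontier [R2—R9 18, R4—R9 17, R4—R5 19, R1—R4 20, R5—R6 2, R1—R6 22] → take R5—R6 (2); add R5.
Step 4: frontier [R2—R9 18, R4—R9 17, R1—R4 20, R1—R5 7, R1—R6 22] → take R1—R5 (7); add R1.
Step 5: frontier [R1—R9 12, R2—R9 18, R4—R9 17] → take R1—R9 (12); add R9.
The 4th edge added is R1—R5.

R1-R5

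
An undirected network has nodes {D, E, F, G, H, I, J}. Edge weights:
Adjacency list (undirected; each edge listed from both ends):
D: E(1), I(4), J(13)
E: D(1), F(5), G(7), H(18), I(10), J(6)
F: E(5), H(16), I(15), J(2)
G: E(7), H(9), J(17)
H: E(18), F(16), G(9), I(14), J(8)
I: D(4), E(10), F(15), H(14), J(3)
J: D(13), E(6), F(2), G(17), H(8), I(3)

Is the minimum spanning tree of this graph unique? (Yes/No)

Kruskal's algorithm — process edges by increasing weight (ties by edge label):
D E (1): add — endpoints in different components.
F J (2): add — endpoints in different components.
I J (3): add — endpoints in different components.
D I (4): add — endpoints in different components.
E F (5): skip — E and F already connected.
E J (6): skip — E and J already connected.
E G (7): add — endpoints in different components.
H J (8): add — endpoints in different components.
Every non-tree edge has weight strictly greater than the heaviest edge on the tree path between its endpoints, so the MST is unique.

Yes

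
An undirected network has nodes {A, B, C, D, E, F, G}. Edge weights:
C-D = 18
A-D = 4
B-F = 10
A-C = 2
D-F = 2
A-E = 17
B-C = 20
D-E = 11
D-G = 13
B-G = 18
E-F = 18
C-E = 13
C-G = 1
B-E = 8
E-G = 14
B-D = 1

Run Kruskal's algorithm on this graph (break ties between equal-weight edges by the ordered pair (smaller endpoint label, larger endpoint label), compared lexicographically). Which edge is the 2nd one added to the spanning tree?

Kruskal: consider edges lightest-first.
B-D (1): add. Components now {A} {B,D} {C} {E} {F} {G}
C-G (1): add. Components now {A} {B,D} {C,G} {E} {F}
A-C (2): add. Components now {A,C,G} {B,D} {E} {F}
D-F (2): add. Components now {A,C,G} {B,D,F} {E}
A-D (4): add. Components now {A,B,C,D,F,G} {E}
B-E (8): add. Components now {A,B,C,D,E,F,G}
The 2nd edge added is C-G.

C-G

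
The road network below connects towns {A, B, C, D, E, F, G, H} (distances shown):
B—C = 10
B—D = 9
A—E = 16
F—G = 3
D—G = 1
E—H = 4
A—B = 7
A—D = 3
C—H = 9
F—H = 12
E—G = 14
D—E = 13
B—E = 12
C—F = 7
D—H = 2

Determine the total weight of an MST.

Prim, starting at D.
Step 1: cheapest edge leaving the tree is D—G (1); add G.
Step 2: cheapest edge leaving the tree is D—H (2); add H.
Step 3: cheapest edge leaving the tree is A—D (3); add A.
Step 4: cheapest edge leaving the tree is F—G (3); add F.
Step 5: cheapest edge leaving the tree is E—H (4); add E.
Step 6: cheapest edge leaving the tree is A—B (7); add B.
Step 7: cheapest edge leaving the tree is C—F (7); add C.
MST edges: D—G, D—H, A—D, F—G, E—H, A—B, C—F; total weight 1+2+3+3+4+7+7 = 27.

27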